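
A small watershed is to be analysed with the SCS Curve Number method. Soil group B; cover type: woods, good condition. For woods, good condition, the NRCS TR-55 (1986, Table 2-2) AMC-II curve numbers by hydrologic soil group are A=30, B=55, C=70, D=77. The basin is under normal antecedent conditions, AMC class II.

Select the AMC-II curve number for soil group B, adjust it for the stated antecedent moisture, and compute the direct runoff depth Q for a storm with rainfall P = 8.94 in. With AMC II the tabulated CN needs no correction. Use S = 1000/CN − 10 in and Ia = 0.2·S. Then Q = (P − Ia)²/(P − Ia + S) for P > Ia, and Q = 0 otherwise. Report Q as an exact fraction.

NRCS table: woods, good condition, soil group B → CN(II) = 55
Average conditions: CN = 55 (no AMC adjustment).
Retention S: 1000/CN − 10 with CN=55.000 → S = 90/11 ≈ 8.182 in
Initial abstraction Ia = S/5 = (90/11)/5 = 18/11 ≈ 1.636 in
P − Ia = 8.940 − 1.636 = 4017/550 ≈ 7.304 in (> 0, runoff occurs)
Q = (4017/550)²/((4017/550) + 90/11) = (16136289/302500)/(8517/550) = 5378763/1561450 in ≈ 3.445 in

Q = 5378763/1561450 in ≈ 3.445 in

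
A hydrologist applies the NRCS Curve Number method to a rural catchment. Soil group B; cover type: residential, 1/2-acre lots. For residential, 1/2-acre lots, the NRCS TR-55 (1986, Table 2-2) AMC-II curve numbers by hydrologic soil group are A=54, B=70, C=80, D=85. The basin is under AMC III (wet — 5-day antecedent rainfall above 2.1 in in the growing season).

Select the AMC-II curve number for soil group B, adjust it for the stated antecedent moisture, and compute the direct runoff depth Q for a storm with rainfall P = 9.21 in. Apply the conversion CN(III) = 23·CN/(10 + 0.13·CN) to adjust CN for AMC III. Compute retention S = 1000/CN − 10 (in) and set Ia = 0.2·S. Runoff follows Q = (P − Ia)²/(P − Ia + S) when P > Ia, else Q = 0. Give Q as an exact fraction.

Q = 6747960987/924574700 in ≈ 7.298 in

NRCS table: residential, 1/2-acre lots, soil group B → CN(II) = 70
CN(III) from CN(II)=70: (23·70)/(10 + 0.13·70) = 16100/191 ≈ 84.293
S = 1000/(16100/191) − 10 = 300/161 in ≈ 1.863 in
Ia = 0.2·(300/161) = 60/161 in ≈ 0.373 in
P − Ia = 9.210 − 0.373 = 142281/16100 ≈ 8.837 in (> 0, runoff occurs)
Q = (142281/16100)²/((142281/16100) + 300/161) = (20243882961/259210000)/(172281/16100) = 6747960987/924574700 in ≈ 7.298 in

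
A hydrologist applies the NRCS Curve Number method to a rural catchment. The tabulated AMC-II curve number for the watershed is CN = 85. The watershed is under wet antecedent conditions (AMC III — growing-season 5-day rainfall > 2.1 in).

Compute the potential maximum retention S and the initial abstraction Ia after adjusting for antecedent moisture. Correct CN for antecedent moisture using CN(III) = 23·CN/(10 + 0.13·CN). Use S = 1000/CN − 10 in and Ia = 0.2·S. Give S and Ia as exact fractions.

CN(III) from CN(II)=85: (23·85)/(10 + 0.13·85) = 39100/421 ≈ 92.874
S = 1000/(39100/421) − 10 = 300/391 in ≈ 0.767 in
Ia = 0.2·(300/391) = 60/391 in ≈ 0.153 in

S = 300/391 in ≈ 0.767 in; Ia = 60/391 in ≈ 0.153 in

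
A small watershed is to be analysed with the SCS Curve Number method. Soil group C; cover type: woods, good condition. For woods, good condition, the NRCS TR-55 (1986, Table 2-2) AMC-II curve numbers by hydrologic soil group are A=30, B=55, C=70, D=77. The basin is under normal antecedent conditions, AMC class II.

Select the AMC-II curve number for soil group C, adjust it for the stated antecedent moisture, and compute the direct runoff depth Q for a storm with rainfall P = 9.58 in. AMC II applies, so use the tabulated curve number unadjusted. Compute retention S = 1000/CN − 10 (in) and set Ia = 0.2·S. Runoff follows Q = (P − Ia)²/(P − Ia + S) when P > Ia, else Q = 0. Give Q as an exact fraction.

Q = 9320809/1593550 in ≈ 5.849 in

NRCS table: woods, good condition, soil group C → CN(II) = 70
Average conditions: CN = 70 (no AMC adjustment).
Retention S: 1000/CN − 10 with CN=70.000 → S = 30/7 ≈ 4.286 in
Ia = 0.2·(30/7) = 6/7 in ≈ 0.857 in
Since P=9.580 > Ia=0.857: effective rainfall P−Ia = 3053/350 in
Q: (3053/350)² ÷ (4553/350) = 9320809/1593550 in (≈ 5.849 in)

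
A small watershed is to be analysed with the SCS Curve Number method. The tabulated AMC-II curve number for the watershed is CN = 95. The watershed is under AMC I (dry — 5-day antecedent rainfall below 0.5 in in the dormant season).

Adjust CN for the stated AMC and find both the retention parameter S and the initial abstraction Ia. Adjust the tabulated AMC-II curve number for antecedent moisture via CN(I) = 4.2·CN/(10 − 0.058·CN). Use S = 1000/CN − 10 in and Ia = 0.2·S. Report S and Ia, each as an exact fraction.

CN(I) from CN(II)=95: (4.2·95)/(10 − 0.058·95) = 39900/449 ≈ 88.864
Max retention: S = 1000/(39900/449) − 10 = 500/399 in (≈ 1.253 in)
Ia = 0.2·(500/399) = 100/399 in ≈ 0.251 in

S = 500/399 in ≈ 1.253 in; Ia = 100/399 in ≈ 0.251 in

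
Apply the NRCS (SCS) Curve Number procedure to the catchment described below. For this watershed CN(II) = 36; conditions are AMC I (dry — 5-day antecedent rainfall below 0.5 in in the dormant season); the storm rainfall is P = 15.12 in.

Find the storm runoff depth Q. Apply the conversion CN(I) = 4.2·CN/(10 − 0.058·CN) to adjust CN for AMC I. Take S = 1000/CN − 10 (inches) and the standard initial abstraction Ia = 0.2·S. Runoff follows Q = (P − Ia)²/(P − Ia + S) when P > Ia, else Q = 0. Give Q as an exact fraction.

Q = 494299682/546781725 in ≈ 0.904 in

Dry (AMC I): CN(I) = 4.2·36/(10 − 0.058·36) = (756/5)/(989/125) = 18900/989 ≈ 19.110
Retention S: 1000/CN − 10 with CN=19.110 → S = 8000/189 ≈ 42.328 in
Ia = 0.2S: 0.2·42.328 = 8.466 in (exactly 1600/189)
P − Ia = 15.120 − 8.466 = 31442/4725 ≈ 6.654 in (> 0, runoff occurs)
Q: (31442/4725)² ÷ (231442/4725) = 494299682/546781725 in (≈ 0.904 in)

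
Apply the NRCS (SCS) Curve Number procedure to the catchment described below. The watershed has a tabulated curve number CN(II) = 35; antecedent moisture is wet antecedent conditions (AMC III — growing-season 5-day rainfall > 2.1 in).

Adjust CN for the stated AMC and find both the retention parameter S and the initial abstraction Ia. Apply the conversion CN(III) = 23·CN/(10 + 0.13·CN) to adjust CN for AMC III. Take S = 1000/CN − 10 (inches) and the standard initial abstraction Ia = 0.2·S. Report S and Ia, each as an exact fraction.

S = 1300/161 in ≈ 8.075 in; Ia = 260/161 in ≈ 1.615 in

CN(III) from CN(II)=35: (23·35)/(10 + 0.13·35) = 16100/291 ≈ 55.326
Max retention: S = 1000/(16100/291) − 10 = 1300/161 in (≈ 8.075 in)
Ia = 0.2S: 0.2·8.075 = 1.615 in (exactly 260/161)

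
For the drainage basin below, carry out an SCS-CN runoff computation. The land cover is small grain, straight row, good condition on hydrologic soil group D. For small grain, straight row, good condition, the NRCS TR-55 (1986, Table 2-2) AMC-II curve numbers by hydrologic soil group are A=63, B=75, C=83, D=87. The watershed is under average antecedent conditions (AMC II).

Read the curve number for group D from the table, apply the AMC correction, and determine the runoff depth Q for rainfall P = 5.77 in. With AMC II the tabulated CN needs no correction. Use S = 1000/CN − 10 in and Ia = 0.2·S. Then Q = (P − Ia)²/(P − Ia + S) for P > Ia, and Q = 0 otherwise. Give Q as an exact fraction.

NRCS table: small grain, straight row, good condition, soil group D → CN(II) = 87
CN(II) = 87; AMC II needs no correction.
S = 1000/87 − 10 = 130/87 in ≈ 1.494 in
Ia = 0.2·(130/87) = 26/87 in ≈ 0.299 in
Excess rainfall: 5.770 − 0.299 = 5.471 in; P > Ia so Q > 0
Q = (47599/8700)²/((47599/8700) + 130/87) = (2265664801/75690000)/(60599/8700) = 2265664801/527211300 in ≈ 4.297 in

Q = 2265664801/527211300 in ≈ 4.297 in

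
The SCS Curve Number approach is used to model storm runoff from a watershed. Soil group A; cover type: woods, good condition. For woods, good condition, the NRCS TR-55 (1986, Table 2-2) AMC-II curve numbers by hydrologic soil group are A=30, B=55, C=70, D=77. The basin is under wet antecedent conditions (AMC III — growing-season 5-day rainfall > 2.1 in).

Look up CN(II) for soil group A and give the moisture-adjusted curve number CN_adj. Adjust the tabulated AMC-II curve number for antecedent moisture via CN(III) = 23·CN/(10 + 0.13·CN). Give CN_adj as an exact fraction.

CN_adj = 6900/139 ≈ 49.640

NRCS table: woods, good condition, soil group A → CN(II) = 30
Wet (AMC III): CN(III) = 23·30/(10 + 0.13·30) = 690/(139/10) = 6900/139 ≈ 49.640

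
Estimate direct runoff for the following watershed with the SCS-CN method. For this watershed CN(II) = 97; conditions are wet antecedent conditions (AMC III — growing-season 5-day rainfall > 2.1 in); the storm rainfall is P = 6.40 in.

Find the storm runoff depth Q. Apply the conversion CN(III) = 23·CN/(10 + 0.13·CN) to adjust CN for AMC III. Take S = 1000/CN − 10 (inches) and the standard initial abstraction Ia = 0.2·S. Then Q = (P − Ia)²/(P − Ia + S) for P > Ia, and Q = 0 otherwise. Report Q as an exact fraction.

Q = 315879529/50610235 in ≈ 6.241 in

Adjust CN=97 to AMC III: 23·97/(10 + 0.13·97) → 2231 ÷ (2261/100) = 223100/2261 ≈ 98.673
S = 1000/(223100/2261) − 10 = 300/2231 in ≈ 0.134 in
Ia = 0.2·(300/2231) = 60/2231 in ≈ 0.027 in
Since P=6.400 > Ia=0.027: effective rainfall P−Ia = 71092/11155 in
Runoff Q = (P−Ia)²/(P−Ia+S) = (6.373)²/(6.373+0.134) = 315879529/50610235 ≈ 6.241 in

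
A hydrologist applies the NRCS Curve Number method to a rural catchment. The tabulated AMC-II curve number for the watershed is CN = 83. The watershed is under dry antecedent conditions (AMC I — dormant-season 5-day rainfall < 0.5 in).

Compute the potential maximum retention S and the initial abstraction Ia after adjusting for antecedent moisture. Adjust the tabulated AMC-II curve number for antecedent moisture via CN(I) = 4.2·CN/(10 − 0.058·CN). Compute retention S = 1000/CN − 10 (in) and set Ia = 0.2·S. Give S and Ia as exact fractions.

S = 8500/1743 in ≈ 4.877 in; Ia = 1700/1743 in ≈ 0.975 in

CN(I) from CN(II)=83: (4.2·83)/(10 − 0.058·83) = 174300/2593 ≈ 67.219
Max retention: S = 1000/(174300/2593) − 10 = 8500/1743 in (≈ 4.877 in)
Ia = 0.2·(8500/1743) = 1700/1743 in ≈ 0.975 in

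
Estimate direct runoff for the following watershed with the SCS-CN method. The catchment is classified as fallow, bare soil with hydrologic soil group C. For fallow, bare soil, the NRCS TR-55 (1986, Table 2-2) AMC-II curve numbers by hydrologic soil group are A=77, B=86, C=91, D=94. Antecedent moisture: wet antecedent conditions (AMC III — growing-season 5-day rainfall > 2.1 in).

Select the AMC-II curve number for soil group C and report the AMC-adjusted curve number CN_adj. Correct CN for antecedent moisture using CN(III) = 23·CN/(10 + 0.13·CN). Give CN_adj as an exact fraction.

NRCS table: fallow, bare soil, soil group C → CN(II) = 91
Wet (AMC III): CN(III) = 23·91/(10 + 0.13·91) = 2093/(2183/100) = 209300/2183 ≈ 95.877

CN_adj = 209300/2183 ≈ 95.877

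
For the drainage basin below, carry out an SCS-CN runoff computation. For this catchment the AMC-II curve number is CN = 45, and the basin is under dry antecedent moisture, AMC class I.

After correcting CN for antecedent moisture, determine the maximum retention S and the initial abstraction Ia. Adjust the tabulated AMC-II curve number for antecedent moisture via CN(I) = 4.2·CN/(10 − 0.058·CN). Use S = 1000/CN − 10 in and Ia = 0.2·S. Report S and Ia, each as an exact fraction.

S = 5500/189 in ≈ 29.101 in; Ia = 1100/189 in ≈ 5.820 in

Dry (AMC I): CN(I) = 4.2·45/(10 − 0.058·45) = 189/(739/100) = 18900/739 ≈ 25.575
Retention S: 1000/CN − 10 with CN=25.575 → S = 5500/189 ≈ 29.101 in
Ia = 0.2S: 0.2·29.101 = 5.820 in (exactly 1100/189)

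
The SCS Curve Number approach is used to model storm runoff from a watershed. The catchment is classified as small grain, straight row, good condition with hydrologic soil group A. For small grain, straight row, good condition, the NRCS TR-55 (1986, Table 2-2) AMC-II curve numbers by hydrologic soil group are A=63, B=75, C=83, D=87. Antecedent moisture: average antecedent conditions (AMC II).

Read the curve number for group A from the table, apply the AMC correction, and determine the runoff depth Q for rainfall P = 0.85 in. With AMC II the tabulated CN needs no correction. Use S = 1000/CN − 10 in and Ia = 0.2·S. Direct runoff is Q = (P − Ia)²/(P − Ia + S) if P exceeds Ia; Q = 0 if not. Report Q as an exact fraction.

Q = 0 in ≈ 0.000 in

NRCS table: small grain, straight row, good condition, soil group A → CN(II) = 63
AMC II — tabulated CN = 63 applies directly.
Retention S: 1000/CN − 10 with CN=63.000 → S = 370/63 ≈ 5.873 in
Ia = 0.2·(370/63) = 74/63 in ≈ 1.175 in
P = 0.850 ≤ Ia = 1.175 in: entire storm abstracted, Q = 0.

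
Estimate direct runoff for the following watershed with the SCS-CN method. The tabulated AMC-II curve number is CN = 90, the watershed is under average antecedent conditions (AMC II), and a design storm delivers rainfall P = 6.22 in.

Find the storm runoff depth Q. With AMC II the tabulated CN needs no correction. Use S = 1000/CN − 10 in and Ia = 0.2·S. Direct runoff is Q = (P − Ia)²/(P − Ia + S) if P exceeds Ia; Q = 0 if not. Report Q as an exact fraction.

CN(II) = 90; AMC II needs no correction.
Retention S: 1000/CN − 10 with CN=90.000 → S = 10/9 ≈ 1.111 in
Ia = 0.2·(10/9) = 2/9 in ≈ 0.222 in
Excess rainfall: 6.220 − 0.222 = 5.998 in; P > Ia so Q > 0
Q: (2699/450)² ÷ (3199/450) = 7284601/1439550 in (≈ 5.060 in)

Q = 7284601/1439550 in ≈ 5.060 in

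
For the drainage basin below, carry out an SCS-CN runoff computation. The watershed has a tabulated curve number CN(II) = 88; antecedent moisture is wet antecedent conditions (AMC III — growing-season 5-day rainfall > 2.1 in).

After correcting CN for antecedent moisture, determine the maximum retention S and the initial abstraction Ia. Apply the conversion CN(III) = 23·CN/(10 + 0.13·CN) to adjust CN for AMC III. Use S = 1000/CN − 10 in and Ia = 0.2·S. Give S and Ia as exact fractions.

S = 150/253 in ≈ 0.593 in; Ia = 30/253 in ≈ 0.119 in

Adjust CN=88 to AMC III: 23·88/(10 + 0.13·88) → 2024 ÷ (536/25) = 6325/67 ≈ 94.403
Retention S: 1000/CN − 10 with CN=94.403 → S = 150/253 ≈ 0.593 in
Ia = 0.2·(150/253) = 30/253 in ≈ 0.119 in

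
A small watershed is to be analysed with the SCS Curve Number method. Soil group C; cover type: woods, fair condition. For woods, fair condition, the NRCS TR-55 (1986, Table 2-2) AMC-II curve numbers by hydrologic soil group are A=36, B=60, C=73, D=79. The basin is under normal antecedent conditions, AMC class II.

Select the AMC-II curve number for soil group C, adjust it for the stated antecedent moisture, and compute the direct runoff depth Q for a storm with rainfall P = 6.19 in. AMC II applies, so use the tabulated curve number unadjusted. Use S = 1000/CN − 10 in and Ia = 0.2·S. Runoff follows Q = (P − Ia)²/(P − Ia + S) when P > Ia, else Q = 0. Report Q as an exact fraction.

Q = 1583005369/487545100 in ≈ 3.247 in

NRCS table: woods, fair condition, soil group C → CN(II) = 73
CN(II) = 73; AMC II needs no correction.
Retention S: 1000/CN − 10 with CN=73.000 → S = 270/73 ≈ 3.699 in
Ia = 0.2·(270/73) = 54/73 in ≈ 0.740 in
Since P=6.190 > Ia=0.740: effective rainfall P−Ia = 39787/7300 in
Runoff Q = (P−Ia)²/(P−Ia+S) = (5.450)²/(5.450+3.699) = 1583005369/487545100 ≈ 3.247 in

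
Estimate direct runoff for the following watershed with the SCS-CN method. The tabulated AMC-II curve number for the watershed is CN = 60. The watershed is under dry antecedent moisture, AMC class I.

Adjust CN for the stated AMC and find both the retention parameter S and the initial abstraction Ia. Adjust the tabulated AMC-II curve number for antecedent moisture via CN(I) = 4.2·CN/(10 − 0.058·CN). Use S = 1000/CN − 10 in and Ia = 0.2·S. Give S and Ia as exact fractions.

S = 1000/63 in ≈ 15.873 in; Ia = 200/63 in ≈ 3.175 in

CN(I) from CN(II)=60: (4.2·60)/(10 − 0.058·60) = 6300/163 ≈ 38.650
S = 1000/(6300/163) − 10 = 1000/63 in ≈ 15.873 in
Ia = 0.2·(1000/63) = 200/63 in ≈ 3.175 in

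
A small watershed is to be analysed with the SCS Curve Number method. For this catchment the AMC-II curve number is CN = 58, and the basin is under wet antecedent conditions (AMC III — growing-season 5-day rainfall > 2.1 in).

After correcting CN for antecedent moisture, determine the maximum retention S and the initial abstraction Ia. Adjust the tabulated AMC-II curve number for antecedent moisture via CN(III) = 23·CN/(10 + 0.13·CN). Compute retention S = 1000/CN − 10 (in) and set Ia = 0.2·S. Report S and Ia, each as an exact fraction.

S = 2100/667 in ≈ 3.148 in; Ia = 420/667 in ≈ 0.630 in

CN(III) from CN(II)=58: (23·58)/(10 + 0.13·58) = 66700/877 ≈ 76.055
Retention S: 1000/CN − 10 with CN=76.055 → S = 2100/667 ≈ 3.148 in
Initial abstraction Ia = S/5 = (2100/667)/5 = 420/667 ≈ 0.630 in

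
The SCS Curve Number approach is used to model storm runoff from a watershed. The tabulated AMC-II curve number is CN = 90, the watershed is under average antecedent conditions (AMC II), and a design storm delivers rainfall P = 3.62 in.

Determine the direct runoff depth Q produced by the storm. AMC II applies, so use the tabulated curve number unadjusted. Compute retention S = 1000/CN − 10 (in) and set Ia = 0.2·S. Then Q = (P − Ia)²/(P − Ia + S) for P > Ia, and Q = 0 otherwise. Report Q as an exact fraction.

Q = 2337841/913050 in ≈ 2.560 in

CN(II) = 90; AMC II needs no correction.
S = 1000/90 − 10 = 10/9 in ≈ 1.111 in
Ia = 0.2·(10/9) = 2/9 in ≈ 0.222 in
Since P=3.620 > Ia=0.222: effective rainfall P−Ia = 1529/450 in
Q: (1529/450)² ÷ (2029/450) = 2337841/913050 in (≈ 2.560 in)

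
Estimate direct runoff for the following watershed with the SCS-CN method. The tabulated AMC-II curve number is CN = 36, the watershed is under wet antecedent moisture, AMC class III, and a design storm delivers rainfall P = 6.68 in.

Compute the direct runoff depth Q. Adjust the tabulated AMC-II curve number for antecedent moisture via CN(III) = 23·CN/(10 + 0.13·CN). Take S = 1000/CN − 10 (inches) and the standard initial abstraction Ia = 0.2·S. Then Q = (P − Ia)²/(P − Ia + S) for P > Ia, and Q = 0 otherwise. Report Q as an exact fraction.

Q = 705911761/344494575 in ≈ 2.049 in

Wet (AMC III): CN(III) = 23·36/(10 + 0.13·36) = 828/(367/25) = 20700/367 ≈ 56.403
S = 1000/(20700/367) − 10 = 1600/207 in ≈ 7.729 in
Ia = 0.2·(1600/207) = 320/207 in ≈ 1.546 in
Since P=6.680 > Ia=1.546: effective rainfall P−Ia = 26569/5175 in
Runoff Q = (P−Ia)²/(P−Ia+S) = (5.134)²/(5.134+7.729) = 705911761/344494575 ≈ 2.049 in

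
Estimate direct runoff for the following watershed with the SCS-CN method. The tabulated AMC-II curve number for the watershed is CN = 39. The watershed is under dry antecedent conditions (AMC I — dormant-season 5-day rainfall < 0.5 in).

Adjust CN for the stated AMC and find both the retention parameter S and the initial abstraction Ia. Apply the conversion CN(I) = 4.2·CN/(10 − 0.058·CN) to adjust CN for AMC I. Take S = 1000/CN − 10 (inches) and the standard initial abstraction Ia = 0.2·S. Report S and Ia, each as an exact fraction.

Dry (AMC I): CN(I) = 4.2·39/(10 − 0.058·39) = (819/5)/(3869/500) = 81900/3869 ≈ 21.168
S = 1000/(81900/3869) − 10 = 30500/819 in ≈ 37.241 in
Initial abstraction Ia = S/5 = (30500/819)/5 = 6100/819 ≈ 7.448 in

S = 30500/819 in ≈ 37.241 in; Ia = 6100/819 in ≈ 7.448 in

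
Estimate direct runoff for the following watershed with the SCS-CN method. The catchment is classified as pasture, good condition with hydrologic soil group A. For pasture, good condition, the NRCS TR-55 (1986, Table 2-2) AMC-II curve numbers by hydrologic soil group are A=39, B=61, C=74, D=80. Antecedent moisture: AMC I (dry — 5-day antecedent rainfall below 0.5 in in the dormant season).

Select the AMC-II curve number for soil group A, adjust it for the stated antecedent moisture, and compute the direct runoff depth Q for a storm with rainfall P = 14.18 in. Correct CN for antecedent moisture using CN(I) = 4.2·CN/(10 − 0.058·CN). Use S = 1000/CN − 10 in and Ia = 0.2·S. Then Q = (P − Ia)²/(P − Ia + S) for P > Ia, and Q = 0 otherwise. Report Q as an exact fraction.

Q = 75994500241/73737477450 in ≈ 1.031 in

NRCS table: pasture, good condition, soil group A → CN(II) = 39
Adjust CN=39 to AMC I: 4.2·39/(10 − 0.058·39) → (819/5) ÷ (3869/500) = 81900/3869 ≈ 21.168
Max retention: S = 1000/(81900/3869) − 10 = 30500/819 in (≈ 37.241 in)
Ia = 0.2·(30500/819) = 6100/819 in ≈ 7.448 in
Excess rainfall: 14.180 − 7.448 = 6.732 in; P > Ia so Q > 0
Q = (275671/40950)²/((275671/40950) + 30500/819) = (75994500241/1676902500)/(1800671/40950) = 75994500241/73737477450 in ≈ 1.031 in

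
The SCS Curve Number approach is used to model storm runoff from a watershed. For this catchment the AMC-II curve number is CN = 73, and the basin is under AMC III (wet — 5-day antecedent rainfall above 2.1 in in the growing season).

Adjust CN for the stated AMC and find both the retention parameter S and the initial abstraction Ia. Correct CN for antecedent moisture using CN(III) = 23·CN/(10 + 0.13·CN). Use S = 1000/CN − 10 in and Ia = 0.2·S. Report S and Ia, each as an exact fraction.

S = 2700/1679 in ≈ 1.608 in; Ia = 540/1679 in ≈ 0.322 in

Wet (AMC III): CN(III) = 23·73/(10 + 0.13·73) = 1679/(1949/100) = 167900/1949 ≈ 86.147
Retention S: 1000/CN − 10 with CN=86.147 → S = 2700/1679 ≈ 1.608 in
Ia = 0.2S: 0.2·1.608 = 0.322 in (exactly 540/1679)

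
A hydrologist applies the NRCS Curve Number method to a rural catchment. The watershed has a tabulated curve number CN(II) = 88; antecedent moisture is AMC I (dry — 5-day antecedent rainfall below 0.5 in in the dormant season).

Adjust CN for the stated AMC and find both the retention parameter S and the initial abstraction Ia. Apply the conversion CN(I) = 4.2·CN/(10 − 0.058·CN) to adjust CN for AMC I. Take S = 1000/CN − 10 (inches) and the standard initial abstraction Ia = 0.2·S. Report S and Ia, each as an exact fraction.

Dry (AMC I): CN(I) = 4.2·88/(10 − 0.058·88) = (1848/5)/(612/125) = 3850/51 ≈ 75.490
S = 1000/(3850/51) − 10 = 250/77 in ≈ 3.247 in
Ia = 0.2S: 0.2·3.247 = 0.649 in (exactly 50/77)

S = 250/77 in ≈ 3.247 in; Ia = 50/77 in ≈ 0.649 in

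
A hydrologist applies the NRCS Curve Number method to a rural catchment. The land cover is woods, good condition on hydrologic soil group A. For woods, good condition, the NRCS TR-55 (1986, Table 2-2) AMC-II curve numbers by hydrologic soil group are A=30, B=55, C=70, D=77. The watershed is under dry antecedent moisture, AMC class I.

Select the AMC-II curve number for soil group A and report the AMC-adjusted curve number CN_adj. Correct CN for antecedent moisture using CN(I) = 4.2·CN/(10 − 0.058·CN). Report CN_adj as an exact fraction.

CN_adj = 900/59 ≈ 15.254

NRCS table: woods, good condition, soil group A → CN(II) = 30
CN(I) from CN(II)=30: (4.2·30)/(10 − 0.058·30) = 900/59 ≈ 15.254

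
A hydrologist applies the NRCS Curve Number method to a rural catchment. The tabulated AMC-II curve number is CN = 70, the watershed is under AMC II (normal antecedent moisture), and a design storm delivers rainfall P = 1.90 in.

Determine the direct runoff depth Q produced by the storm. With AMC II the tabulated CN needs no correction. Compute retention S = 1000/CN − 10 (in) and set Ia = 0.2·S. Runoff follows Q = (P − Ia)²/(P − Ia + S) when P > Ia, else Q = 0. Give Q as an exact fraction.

Q = 5329/26110 in ≈ 0.204 in

CN(II) = 70; AMC II needs no correction.
Max retention: S = 1000/70 − 10 = 30/7 in (≈ 4.286 in)
Ia = 0.2S: 0.2·4.286 = 0.857 in (exactly 6/7)
Excess rainfall: 1.900 − 0.857 = 1.043 in; P > Ia so Q > 0
Runoff Q = (P−Ia)²/(P−Ia+S) = (1.043)²/(1.043+4.286) = 5329/26110 ≈ 0.204 in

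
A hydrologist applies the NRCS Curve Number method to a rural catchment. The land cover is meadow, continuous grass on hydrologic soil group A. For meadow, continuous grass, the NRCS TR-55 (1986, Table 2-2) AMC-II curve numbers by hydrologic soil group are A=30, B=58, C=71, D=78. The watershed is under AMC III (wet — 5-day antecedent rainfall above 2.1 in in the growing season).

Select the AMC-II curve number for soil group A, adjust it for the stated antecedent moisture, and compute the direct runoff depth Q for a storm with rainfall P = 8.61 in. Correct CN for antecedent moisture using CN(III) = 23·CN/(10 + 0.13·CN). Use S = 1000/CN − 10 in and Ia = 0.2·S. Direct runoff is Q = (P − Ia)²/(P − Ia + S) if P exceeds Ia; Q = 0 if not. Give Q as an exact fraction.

NRCS table: meadow, continuous grass, soil group A → CN(II) = 30
CN(III) from CN(II)=30: (23·30)/(10 + 0.13·30) = 6900/139 ≈ 49.640
Max retention: S = 1000/(6900/139) − 10 = 700/69 in (≈ 10.145 in)
Initial abstraction Ia = S/5 = (700/69)/5 = 140/69 ≈ 2.029 in
Excess rainfall: 8.610 − 2.029 = 6.581 in; P > Ia so Q > 0
Q = (45409/6900)²/((45409/6900) + 700/69) = (2061977281/47610000)/(115409/6900) = 294568183/113760300 in ≈ 2.589 in

Q = 294568183/113760300 in ≈ 2.589 in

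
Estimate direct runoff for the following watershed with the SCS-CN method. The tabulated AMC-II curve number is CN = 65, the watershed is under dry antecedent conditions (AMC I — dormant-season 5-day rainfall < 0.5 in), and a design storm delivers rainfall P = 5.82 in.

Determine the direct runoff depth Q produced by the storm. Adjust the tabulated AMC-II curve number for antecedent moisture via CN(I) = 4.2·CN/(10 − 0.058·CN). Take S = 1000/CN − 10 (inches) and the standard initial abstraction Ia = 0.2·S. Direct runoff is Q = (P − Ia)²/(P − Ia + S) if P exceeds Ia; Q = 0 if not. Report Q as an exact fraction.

Adjust CN=65 to AMC I: 4.2·65/(10 − 0.058·65) → 273 ÷ (623/100) = 3900/89 ≈ 43.820
Max retention: S = 1000/(3900/89) − 10 = 500/39 in (≈ 12.821 in)
Ia = 0.2·(500/39) = 100/39 in ≈ 2.564 in
Excess rainfall: 5.820 − 2.564 = 3.256 in; P > Ia so Q > 0
Q: (6349/1950)² ÷ (31349/1950) = 40309801/61130550 in (≈ 0.659 in)

Q = 40309801/61130550 in ≈ 0.659 in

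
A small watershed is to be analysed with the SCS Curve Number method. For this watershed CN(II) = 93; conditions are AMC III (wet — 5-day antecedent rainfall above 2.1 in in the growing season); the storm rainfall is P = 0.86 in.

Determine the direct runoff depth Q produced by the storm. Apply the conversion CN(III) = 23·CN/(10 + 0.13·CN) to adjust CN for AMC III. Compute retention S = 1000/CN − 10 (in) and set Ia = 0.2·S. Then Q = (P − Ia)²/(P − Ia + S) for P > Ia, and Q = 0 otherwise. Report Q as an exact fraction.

Q = 7221090529/12831540150 in ≈ 0.563 in

Wet (AMC III): CN(III) = 23·93/(10 + 0.13·93) = 2139/(2209/100) = 213900/2209 ≈ 96.831
S = 1000/(213900/2209) − 10 = 700/2139 in ≈ 0.327 in
Ia = 0.2S: 0.2·0.327 = 0.065 in (exactly 140/2139)
Excess rainfall: 0.860 − 0.065 = 0.795 in; P > Ia so Q > 0
Runoff Q = (P−Ia)²/(P−Ia+S) = (0.795)²/(0.795+0.327) = 7221090529/12831540150 ≈ 0.563 in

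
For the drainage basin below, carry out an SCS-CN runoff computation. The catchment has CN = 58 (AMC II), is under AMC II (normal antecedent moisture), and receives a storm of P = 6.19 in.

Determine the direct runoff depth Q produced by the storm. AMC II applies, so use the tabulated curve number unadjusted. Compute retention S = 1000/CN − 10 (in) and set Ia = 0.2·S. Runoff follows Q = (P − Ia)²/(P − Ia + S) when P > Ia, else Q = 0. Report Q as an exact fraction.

Q = 189090001/100777900 in ≈ 1.876 in

CN(II) = 58; AMC II needs no correction.
Max retention: S = 1000/58 − 10 = 210/29 in (≈ 7.241 in)
Ia = 0.2·(210/29) = 42/29 in ≈ 1.448 in
P − Ia = 6.190 − 1.448 = 13751/2900 ≈ 4.742 in (> 0, runoff occurs)
Runoff Q = (P−Ia)²/(P−Ia+S) = (4.742)²/(4.742+7.241) = 189090001/100777900 ≈ 1.876 in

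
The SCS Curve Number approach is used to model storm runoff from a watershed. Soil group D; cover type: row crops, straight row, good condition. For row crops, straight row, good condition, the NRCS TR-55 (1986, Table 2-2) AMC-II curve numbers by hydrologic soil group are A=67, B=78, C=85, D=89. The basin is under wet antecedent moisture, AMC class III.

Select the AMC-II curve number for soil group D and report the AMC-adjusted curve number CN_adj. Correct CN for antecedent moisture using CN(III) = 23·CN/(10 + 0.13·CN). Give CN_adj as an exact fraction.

CN_adj = 204700/2157 ≈ 94.900

NRCS table: row crops, straight row, good condition, soil group D → CN(II) = 89
Adjust CN=89 to AMC III: 23·89/(10 + 0.13·89) → 2047 ÷ (2157/100) = 204700/2157 ≈ 94.900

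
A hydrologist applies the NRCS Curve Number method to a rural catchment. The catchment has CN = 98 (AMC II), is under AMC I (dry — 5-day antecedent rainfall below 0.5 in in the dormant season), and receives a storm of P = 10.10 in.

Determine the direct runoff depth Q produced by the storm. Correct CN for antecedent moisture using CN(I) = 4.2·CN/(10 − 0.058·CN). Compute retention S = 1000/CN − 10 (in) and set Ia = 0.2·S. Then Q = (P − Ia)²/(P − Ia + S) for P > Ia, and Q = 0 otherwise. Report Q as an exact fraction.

Q = 10594379041/1110589410 in ≈ 9.539 in

Adjust CN=98 to AMC I: 4.2·98/(10 − 0.058·98) → (2058/5) ÷ (1079/250) = 102900/1079 ≈ 95.366
Max retention: S = 1000/(102900/1079) − 10 = 500/1029 in (≈ 0.486 in)
Ia = 0.2S: 0.2·0.486 = 0.097 in (exactly 100/1029)
P − Ia = 10.100 − 0.097 = 102929/10290 ≈ 10.003 in (> 0, runoff occurs)
Q = (102929/10290)²/((102929/10290) + 500/1029) = (10594379041/105884100)/(107929/10290) = 10594379041/1110589410 in ≈ 9.539 in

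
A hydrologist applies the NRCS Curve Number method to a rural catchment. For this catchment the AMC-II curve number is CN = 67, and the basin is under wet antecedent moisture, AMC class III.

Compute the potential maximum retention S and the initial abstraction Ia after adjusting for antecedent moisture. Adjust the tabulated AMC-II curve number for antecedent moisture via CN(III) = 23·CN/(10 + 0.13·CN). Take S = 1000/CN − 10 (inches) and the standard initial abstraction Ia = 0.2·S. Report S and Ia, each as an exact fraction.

S = 3300/1541 in ≈ 2.141 in; Ia = 660/1541 in ≈ 0.428 in

CN(III) from CN(II)=67: (23·67)/(10 + 0.13·67) = 154100/1871 ≈ 82.362
Retention S: 1000/CN − 10 with CN=82.362 → S = 3300/1541 ≈ 2.141 in
Ia = 0.2·(3300/1541) = 660/1541 in ≈ 0.428 in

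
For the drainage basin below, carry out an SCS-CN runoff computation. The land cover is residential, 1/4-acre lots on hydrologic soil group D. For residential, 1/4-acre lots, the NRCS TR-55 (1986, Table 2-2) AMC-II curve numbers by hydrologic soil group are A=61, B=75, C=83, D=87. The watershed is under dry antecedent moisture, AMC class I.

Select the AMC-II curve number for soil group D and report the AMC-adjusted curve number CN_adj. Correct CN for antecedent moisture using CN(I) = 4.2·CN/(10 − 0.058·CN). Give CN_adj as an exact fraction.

NRCS table: residential, 1/4-acre lots, soil group D → CN(II) = 87
CN(I) from CN(II)=87: (4.2·87)/(10 − 0.058·87) = 182700/2477 ≈ 73.759

CN_adj = 182700/2477 ≈ 73.759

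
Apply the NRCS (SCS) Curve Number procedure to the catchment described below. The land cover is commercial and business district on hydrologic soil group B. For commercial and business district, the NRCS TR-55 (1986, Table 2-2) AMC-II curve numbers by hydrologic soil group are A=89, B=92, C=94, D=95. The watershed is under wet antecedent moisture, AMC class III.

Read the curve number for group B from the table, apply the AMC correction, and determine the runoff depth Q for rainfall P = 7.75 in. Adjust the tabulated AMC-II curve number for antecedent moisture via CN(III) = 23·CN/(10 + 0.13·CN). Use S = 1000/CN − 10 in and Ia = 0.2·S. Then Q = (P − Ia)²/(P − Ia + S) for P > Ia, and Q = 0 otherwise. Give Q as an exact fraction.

NRCS table: commercial and business district, soil group B → CN(II) = 92
Wet (AMC III): CN(III) = 23·92/(10 + 0.13·92) = 2116/(549/25) = 52900/549 ≈ 96.357
Retention S: 1000/CN − 10 with CN=96.357 → S = 200/529 ≈ 0.378 in
Ia = 0.2·(200/529) = 40/529 in ≈ 0.076 in
Since P=7.750 > Ia=0.076: effective rainfall P−Ia = 16239/2116 in
Q: (16239/2116)² ÷ (17039/2116) = 263705121/36054524 in (≈ 7.314 in)

Q = 263705121/36054524 in ≈ 7.314 in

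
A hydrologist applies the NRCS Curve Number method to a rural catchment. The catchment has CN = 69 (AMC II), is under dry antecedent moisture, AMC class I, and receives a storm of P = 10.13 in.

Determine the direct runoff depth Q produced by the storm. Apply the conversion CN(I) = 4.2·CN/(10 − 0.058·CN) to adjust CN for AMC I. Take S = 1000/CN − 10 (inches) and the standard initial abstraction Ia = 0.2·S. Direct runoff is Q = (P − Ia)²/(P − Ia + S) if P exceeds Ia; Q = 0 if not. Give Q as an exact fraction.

Q = 1340586518569/392365581300 in ≈ 3.417 in

Adjust CN=69 to AMC I: 4.2·69/(10 − 0.058·69) → (1449/5) ÷ (2999/500) = 144900/2999 ≈ 48.316
Max retention: S = 1000/(144900/2999) − 10 = 15500/1449 in (≈ 10.697 in)
Ia = 0.2·(15500/1449) = 3100/1449 in ≈ 2.139 in
P − Ia = 10.130 − 2.139 = 1157837/144900 ≈ 7.991 in (> 0, runoff occurs)
Runoff Q = (P−Ia)²/(P−Ia+S) = (7.991)²/(7.991+10.697) = 1340586518569/392365581300 ≈ 3.417 in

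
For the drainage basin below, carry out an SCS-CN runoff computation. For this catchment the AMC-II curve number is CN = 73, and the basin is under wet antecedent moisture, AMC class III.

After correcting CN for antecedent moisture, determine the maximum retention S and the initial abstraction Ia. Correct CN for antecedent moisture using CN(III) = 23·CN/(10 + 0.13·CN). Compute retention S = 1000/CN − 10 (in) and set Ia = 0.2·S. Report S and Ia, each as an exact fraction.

S = 2700/1679 in ≈ 1.608 in; Ia = 540/1679 in ≈ 0.322 in

Adjust CN=73 to AMC III: 23·73/(10 + 0.13·73) → 1679 ÷ (1949/100) = 167900/1949 ≈ 86.147
S = 1000/(167900/1949) − 10 = 2700/1679 in ≈ 1.608 in
Ia = 0.2S: 0.2·1.608 = 0.322 in (exactly 540/1679)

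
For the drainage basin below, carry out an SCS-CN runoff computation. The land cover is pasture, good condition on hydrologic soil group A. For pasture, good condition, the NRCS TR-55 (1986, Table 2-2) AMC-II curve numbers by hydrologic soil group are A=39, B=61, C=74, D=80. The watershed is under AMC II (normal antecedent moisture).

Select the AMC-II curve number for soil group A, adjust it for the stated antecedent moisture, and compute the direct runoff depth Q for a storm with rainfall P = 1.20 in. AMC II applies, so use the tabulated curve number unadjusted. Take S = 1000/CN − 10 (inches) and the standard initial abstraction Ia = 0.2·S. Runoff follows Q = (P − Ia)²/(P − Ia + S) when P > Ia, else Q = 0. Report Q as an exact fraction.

NRCS table: pasture, good condition, soil group A → CN(II) = 39
CN(II) = 39; AMC II needs no correction.
S = 1000/39 − 10 = 610/39 in ≈ 15.641 in
Ia = 0.2S: 0.2·15.641 = 3.128 in (exactly 122/39)
P = 1.200 ≤ Ia = 3.128 in: entire storm abstracted, Q = 0.

Q = 0 in ≈ 0.000 in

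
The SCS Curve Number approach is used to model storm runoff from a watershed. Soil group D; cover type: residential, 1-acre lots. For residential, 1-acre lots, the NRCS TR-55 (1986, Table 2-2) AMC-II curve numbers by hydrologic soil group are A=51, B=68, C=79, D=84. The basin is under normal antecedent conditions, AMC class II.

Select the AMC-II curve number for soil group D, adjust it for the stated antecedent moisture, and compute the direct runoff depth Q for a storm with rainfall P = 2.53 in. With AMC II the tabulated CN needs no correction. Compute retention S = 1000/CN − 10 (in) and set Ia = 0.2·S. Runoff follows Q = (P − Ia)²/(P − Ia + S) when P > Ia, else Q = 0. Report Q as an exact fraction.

NRCS table: residential, 1-acre lots, soil group D → CN(II) = 84
CN(II) = 84; AMC II needs no correction.
S = 1000/84 − 10 = 40/21 in ≈ 1.905 in
Ia = 0.2S: 0.2·1.905 = 0.381 in (exactly 8/21)
Excess rainfall: 2.530 − 0.381 = 2.149 in; P > Ia so Q > 0
Q: (4513/2100)² ÷ (8513/2100) = 20367169/17877300 in (≈ 1.139 in)

Q = 20367169/17877300 in ≈ 1.139 in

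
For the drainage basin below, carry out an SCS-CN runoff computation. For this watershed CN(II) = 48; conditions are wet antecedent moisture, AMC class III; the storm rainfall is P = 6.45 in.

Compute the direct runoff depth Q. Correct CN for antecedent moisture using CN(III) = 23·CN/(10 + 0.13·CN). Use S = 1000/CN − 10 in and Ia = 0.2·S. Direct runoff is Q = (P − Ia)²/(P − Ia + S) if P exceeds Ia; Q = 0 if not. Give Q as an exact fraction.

Q = 57775201/19459380 in ≈ 2.969 in

Adjust CN=48 to AMC III: 23·48/(10 + 0.13·48) → 1104 ÷ (406/25) = 13800/203 ≈ 67.980
S = 1000/(13800/203) − 10 = 325/69 in ≈ 4.710 in
Ia = 0.2S: 0.2·4.710 = 0.942 in (exactly 65/69)
Excess rainfall: 6.450 − 0.942 = 5.508 in; P > Ia so Q > 0
Q = (7601/1380)²/((7601/1380) + 325/69) = (57775201/1904400)/(14101/1380) = 57775201/19459380 in ≈ 2.969 in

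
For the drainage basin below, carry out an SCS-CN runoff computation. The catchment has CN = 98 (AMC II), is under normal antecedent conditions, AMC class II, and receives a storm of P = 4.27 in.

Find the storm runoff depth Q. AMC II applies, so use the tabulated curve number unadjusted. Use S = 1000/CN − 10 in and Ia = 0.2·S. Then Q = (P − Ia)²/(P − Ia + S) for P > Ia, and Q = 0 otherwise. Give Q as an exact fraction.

AMC II — tabulated CN = 98 applies directly.
Retention S: 1000/CN − 10 with CN=98.000 → S = 10/49 ≈ 0.204 in
Ia = 0.2S: 0.2·0.204 = 0.041 in (exactly 2/49)
P − Ia = 4.270 − 0.041 = 20723/4900 ≈ 4.229 in (> 0, runoff occurs)
Q: (20723/4900)² ÷ (21723/4900) = 429442729/106442700 in (≈ 4.034 in)

Q = 429442729/106442700 in ≈ 4.034 in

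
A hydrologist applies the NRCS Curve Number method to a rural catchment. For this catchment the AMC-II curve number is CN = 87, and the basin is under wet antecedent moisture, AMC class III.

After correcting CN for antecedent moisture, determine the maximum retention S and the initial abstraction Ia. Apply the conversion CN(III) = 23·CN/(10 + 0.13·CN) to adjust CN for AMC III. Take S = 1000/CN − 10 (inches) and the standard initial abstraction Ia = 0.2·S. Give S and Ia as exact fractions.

CN(III) from CN(II)=87: (23·87)/(10 + 0.13·87) = 200100/2131 ≈ 93.900
S = 1000/(200100/2131) − 10 = 1300/2001 in ≈ 0.650 in
Ia = 0.2S: 0.2·0.650 = 0.130 in (exactly 260/2001)

S = 1300/2001 in ≈ 0.650 in; Ia = 260/2001 in ≈ 0.130 in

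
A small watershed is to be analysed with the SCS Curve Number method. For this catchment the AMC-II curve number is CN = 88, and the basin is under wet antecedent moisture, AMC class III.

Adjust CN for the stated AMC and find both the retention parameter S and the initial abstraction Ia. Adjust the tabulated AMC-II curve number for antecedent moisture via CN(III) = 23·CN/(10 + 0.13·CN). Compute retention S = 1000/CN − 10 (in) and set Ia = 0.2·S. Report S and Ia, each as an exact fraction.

S = 150/253 in ≈ 0.593 in; Ia = 30/253 in ≈ 0.119 in

Adjust CN=88 to AMC III: 23·88/(10 + 0.13·88) → 2024 ÷ (536/25) = 6325/67 ≈ 94.403
S = 1000/(6325/67) − 10 = 150/253 in ≈ 0.593 in
Ia = 0.2S: 0.2·0.593 = 0.119 in (exactly 30/253)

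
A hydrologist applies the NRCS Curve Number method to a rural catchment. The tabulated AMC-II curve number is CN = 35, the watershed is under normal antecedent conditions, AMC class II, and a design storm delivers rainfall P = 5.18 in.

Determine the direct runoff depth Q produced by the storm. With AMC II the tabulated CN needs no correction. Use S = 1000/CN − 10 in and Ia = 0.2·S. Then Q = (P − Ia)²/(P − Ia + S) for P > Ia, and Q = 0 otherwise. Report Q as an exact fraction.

Q = 263169/2454550 in ≈ 0.107 in

Average conditions: CN = 35 (no AMC adjustment).
Retention S: 1000/CN − 10 with CN=35.000 → S = 130/7 ≈ 18.571 in
Ia = 0.2S: 0.2·18.571 = 3.714 in (exactly 26/7)
Since P=5.180 > Ia=3.714: effective rainfall P−Ia = 513/350 in
Q = (513/350)²/((513/350) + 130/7) = (263169/122500)/(7013/350) = 263169/2454550 in ≈ 0.107 in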